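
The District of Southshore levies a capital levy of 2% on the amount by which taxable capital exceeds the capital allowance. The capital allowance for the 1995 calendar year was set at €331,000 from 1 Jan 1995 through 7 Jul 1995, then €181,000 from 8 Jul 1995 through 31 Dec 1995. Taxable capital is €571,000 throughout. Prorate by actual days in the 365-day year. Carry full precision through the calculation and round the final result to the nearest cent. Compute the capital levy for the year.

€6,254.79

1 Jan – 7 Jul 1995: 188 days, exemption €331,000 → (€571,000 − €331,000) × 2% × 188/365 = €2,472.3288
8 Jul – 31 Dec 1995: 177 days, exemption €181,000 → (€571,000 − €181,000) × 2% × 177/365 = €3,782.4658
Total = €6,254.7945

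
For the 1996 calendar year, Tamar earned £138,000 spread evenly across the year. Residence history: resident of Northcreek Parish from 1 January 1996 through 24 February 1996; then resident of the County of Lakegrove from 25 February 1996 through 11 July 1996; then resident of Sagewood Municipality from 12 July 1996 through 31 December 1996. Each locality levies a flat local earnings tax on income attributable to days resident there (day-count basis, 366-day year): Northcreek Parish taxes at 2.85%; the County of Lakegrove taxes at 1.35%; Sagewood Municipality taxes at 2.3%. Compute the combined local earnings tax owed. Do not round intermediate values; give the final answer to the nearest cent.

£2,793.75

Northcreek Parish, 1 January – 24 February 1996: 55 days → £138,000 × 2.85% × 55/366 = £591.0246
The County of Lakegrove, 25 February – 11 July 1996: 138 days → £138,000 × 1.35% × 138/366 = £702.4426
Sagewood Municipality, 12 July – 31 December 1996: 173 days → £138,000 × 2.3% × 173/366 = £1,500.2787
Total = £2,793.7459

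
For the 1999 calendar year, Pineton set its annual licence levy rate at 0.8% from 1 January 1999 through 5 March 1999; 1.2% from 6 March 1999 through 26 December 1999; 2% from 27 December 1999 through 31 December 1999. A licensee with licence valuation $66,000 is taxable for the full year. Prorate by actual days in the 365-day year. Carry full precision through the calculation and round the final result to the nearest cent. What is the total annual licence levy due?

$752.94

1 January – 5 March 1999: 64 days at 0.8% → $66,000 × 0.8% × 64/365 = $92.5808
6 March – 26 December 1999: 296 days at 1.2% → $66,000 × 1.2% × 296/365 = $642.2795
27 December – 31 December 1999: 5 days at 2% → $66,000 × 2% × 5/365 = $18.0822
Total = $752.9425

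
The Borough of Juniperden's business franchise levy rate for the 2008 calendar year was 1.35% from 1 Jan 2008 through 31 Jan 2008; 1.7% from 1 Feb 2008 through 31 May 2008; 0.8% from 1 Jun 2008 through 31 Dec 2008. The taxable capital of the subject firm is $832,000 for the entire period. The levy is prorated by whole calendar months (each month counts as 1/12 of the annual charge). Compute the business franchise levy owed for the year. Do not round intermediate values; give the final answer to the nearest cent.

1 Jan – 31 Jan 2008: 1 month at 1.35% → $832,000 × 1.35% × 1/12 = $936.0000
1 Feb – 31 May 2008: 4 months at 1.7% → $832,000 × 1.7% × 4/12 = $4,714.6667
1 Jun – 31 Dec 2008: 7 months at 0.8% → $832,000 × 0.8% × 7/12 = $3,882.6667
Total = $9,533.3333

$9,533.33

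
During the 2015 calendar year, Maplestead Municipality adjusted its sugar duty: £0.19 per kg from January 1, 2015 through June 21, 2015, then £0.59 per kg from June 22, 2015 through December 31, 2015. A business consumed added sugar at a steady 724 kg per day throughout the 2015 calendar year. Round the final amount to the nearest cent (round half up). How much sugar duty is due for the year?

January 1 – June 21, 2015: 172 days × 724 kg/day = 124,528 kg at £0.19/kg → £23,660.32
June 22 – December 31, 2015: 193 days × 724 kg/day = 139,732 kg at £0.59/kg → £82,441.88

£106,102.20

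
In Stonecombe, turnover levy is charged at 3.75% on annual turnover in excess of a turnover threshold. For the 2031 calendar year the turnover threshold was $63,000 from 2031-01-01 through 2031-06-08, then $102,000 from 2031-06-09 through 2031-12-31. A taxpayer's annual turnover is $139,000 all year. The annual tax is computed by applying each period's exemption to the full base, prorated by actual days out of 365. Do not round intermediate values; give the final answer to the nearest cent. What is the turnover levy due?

$2,024.59

2031-01-01 to 2031-06-08: 159 days, exemption $63,000 → ($139,000 − $63,000) × 3.75% × 159/365 = $1,241.5068
2031-06-09 to 2031-12-31: 206 days, exemption $102,000 → ($139,000 − $102,000) × 3.75% × 206/365 = $783.0822
Total = $2,024.5890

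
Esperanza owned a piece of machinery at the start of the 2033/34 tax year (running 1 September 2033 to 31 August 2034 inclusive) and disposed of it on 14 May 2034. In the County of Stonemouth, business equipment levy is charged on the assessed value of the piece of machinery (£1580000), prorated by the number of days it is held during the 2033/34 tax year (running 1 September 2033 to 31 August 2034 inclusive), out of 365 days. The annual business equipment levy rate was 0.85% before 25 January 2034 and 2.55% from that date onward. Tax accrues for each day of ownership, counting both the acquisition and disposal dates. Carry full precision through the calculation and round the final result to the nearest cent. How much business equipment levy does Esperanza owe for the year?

£17514.19

1 September 2033 – 24 January 2034: 146 days at 0.85% → £1580000 × 0.85% × 146/365 = £5372.0000
25 January – 14 May 2034: 110 days at 2.55% → £1580000 × 2.55% × 110/365 = £12142.1918
Total = £17514.1918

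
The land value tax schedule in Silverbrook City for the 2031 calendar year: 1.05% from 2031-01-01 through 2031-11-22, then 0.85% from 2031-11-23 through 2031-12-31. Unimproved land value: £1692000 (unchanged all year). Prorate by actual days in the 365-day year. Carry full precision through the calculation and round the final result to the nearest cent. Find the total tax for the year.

2031-01-01 to 2031-11-22: 326 days at 1.05% → £1692000 × 1.05% × 326/365 = £15867.7151
2031-11-23 to 2031-12-31: 39 days at 0.85% → £1692000 × 0.85% × 39/365 = £1536.7068
Total = £17404.4219

£17404.42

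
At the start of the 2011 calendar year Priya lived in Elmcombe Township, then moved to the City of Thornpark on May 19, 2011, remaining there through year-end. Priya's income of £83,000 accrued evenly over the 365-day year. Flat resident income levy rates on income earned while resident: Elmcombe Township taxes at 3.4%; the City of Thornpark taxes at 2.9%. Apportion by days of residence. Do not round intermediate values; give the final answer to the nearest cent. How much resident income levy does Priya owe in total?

Elmcombe Township, January 1 – May 18, 2011: 138 days → £83,000 × 3.4% × 138/365 = £1,066.9479
The City of Thornpark, May 19 – December 31, 2011: 227 days → £83,000 × 2.9% × 227/365 = £1,496.9562
Total = £2,563.9041

£2,563.90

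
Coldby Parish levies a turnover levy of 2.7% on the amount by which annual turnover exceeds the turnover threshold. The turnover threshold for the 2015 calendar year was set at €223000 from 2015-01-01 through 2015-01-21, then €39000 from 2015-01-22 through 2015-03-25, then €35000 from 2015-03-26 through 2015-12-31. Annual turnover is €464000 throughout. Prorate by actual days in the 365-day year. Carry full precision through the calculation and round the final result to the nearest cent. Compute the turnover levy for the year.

€11272.32

2015-01-01 to 2015-01-21: 21 days, exemption €223000 → (€464000 − €223000) × 2.7% × 21/365 = €374.3753
2015-01-22 to 2015-03-25: 63 days, exemption €39000 → (€464000 − €39000) × 2.7% × 63/365 = €1980.6164
2015-03-26 to 2015-12-31: 281 days, exemption €35000 → (€464000 − €35000) × 2.7% × 281/365 = €8917.3233
Total = €11272.3151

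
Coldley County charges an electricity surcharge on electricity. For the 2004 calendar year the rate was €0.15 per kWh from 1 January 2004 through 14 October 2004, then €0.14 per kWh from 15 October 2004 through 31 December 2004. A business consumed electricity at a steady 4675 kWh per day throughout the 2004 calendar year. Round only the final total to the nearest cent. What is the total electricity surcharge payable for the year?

1 January – 14 October 2004: 288 days × 4675 kWh/day = 1,346,400 kWh at €0.15/kWh → €201960.00
15 October – 31 December 2004: 78 days × 4675 kWh/day = 364,650 kWh at €0.14/kWh → €51051.00

€253011.00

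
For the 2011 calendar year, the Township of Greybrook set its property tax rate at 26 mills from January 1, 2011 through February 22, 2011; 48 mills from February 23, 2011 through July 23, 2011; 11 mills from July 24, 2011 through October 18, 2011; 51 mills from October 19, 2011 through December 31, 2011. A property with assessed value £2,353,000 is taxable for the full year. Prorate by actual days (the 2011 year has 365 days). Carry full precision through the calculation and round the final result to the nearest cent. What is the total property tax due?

January 1 – February 22, 2011: 53 days at 26 mills → £2,353,000 × 2.6% × 53/365 = £8,883.3808
February 23 – July 23, 2011: 151 days at 48 mills → £2,353,000 × 4.8% × 151/365 = £46,724.7781
July 24 – October 18, 2011: 87 days at 11 mills → £2,353,000 × 1.1% × 87/365 = £6,169.3726
October 19 – December 31, 2011: 74 days at 51 mills → £2,353,000 × 5.1% × 74/365 = £24,329.3753
Total = £86,106.9068

£86,106.91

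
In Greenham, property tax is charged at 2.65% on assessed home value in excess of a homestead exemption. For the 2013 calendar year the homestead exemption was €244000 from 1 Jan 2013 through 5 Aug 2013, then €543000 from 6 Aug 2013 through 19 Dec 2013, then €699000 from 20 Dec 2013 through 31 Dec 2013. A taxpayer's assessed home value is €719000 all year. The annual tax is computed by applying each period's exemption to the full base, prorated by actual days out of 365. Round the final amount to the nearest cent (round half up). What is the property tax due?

1 Jan – 5 Aug 2013: 217 days, exemption €244000 → (€719000 − €244000) × 2.65% × 217/365 = €7483.5274
6 Aug – 19 Dec 2013: 136 days, exemption €543000 → (€719000 − €543000) × 2.65% × 136/365 = €1737.8192
20 Dec – 31 Dec 2013: 12 days, exemption €699000 → (€719000 − €699000) × 2.65% × 12/365 = €17.4247
Total = €9238.7712

€9238.77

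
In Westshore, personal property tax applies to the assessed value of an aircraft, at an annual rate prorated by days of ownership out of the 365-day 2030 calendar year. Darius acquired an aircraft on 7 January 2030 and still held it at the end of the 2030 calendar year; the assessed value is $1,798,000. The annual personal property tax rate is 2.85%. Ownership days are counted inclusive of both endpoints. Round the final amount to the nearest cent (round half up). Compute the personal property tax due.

$50,400.65

Days held (7 January – 31 December 2030): 359 out of 365
Tax = $1,798,000 × 2.85% × 359/365 = $50,400.6493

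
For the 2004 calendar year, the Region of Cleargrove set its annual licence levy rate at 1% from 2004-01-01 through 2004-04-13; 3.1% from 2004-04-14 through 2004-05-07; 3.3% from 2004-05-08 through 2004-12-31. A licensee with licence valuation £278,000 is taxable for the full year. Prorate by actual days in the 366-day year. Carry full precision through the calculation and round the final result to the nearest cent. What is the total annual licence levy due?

2004-01-01 to 2004-04-13: 104 days at 1% → £278,000 × 1% × 104/366 = £789.9454
2004-04-14 to 2004-05-07: 24 days at 3.1% → £278,000 × 3.1% × 24/366 = £565.1148
2004-05-08 to 2004-12-31: 238 days at 3.3% → £278,000 × 3.3% × 238/366 = £5,965.6066
Total = £7,320.6667

£7,320.67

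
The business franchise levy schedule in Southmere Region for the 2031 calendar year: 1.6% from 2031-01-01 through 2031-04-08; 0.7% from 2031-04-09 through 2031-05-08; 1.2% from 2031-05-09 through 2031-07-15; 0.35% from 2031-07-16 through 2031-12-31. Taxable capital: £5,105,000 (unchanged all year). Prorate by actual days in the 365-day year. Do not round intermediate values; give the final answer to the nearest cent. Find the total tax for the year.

£44,553.36

2031-01-01 to 2031-04-08: 98 days at 1.6% → £5,105,000 × 1.6% × 98/365 = £21,930.5205
2031-04-09 to 2031-05-08: 30 days at 0.7% → £5,105,000 × 0.7% × 30/365 = £2,937.1233
2031-05-09 to 2031-07-15: 68 days at 1.2% → £5,105,000 × 1.2% × 68/365 = £11,412.8219
2031-07-16 to 2031-12-31: 169 days at 0.35% → £5,105,000 × 0.35% × 169/365 = £8,272.8973
Total = £44,553.3630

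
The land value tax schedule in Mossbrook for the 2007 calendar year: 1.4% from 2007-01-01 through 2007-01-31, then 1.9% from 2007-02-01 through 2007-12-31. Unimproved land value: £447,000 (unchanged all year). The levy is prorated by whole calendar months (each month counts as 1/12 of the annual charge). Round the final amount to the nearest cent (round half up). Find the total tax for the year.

£8,306.75

2007-01-01 to 2007-01-31: 1 month at 1.4% → £447,000 × 1.4% × 1/12 = £521.5000
2007-02-01 to 2007-12-31: 11 months at 1.9% → £447,000 × 1.9% × 11/12 = £7,785.2500
Total = £8,306.7500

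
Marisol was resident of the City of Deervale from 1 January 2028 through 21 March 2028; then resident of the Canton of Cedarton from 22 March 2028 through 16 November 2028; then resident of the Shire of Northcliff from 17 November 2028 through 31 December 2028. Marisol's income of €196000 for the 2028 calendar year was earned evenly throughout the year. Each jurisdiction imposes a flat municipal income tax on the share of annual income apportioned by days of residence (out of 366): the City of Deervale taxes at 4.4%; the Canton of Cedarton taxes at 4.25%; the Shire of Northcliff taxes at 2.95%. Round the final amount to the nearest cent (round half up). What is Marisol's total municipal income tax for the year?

€8081.79

The City of Deervale, 1 January – 21 March 2028: 81 days → €196000 × 4.4% × 81/366 = €1908.5902
The Canton of Cedarton, 22 March – 16 November 2028: 240 days → €196000 × 4.25% × 240/366 = €5462.2951
The Shire of Northcliff, 17 November – 31 December 2028: 45 days → €196000 × 2.95% × 45/366 = €710.9016
Total = €8081.7869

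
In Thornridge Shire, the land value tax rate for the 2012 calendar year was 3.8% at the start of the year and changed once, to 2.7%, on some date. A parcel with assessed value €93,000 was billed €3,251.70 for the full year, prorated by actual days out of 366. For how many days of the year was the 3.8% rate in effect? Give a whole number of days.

Let d = days at the first rate; then 366 − d days at the second rate.
€93,000 × [3.8%·d + 2.7%·(366−d)] / 366 = €3,251.70
Solving gives d = 265, so the new rate took effect on September 22, 2012.

265 days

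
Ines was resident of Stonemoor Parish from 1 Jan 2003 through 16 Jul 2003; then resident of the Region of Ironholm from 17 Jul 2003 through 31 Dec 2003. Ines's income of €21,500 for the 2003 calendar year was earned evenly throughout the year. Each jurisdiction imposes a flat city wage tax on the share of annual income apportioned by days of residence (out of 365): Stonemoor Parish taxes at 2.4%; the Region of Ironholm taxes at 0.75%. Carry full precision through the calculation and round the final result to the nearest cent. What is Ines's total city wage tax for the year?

€352.72

Stonemoor Parish, 1 Jan – 16 Jul 2003: 197 days → €21,500 × 2.4% × 197/365 = €278.4986
The Region of Ironholm, 17 Jul – 31 Dec 2003: 168 days → €21,500 × 0.75% × 168/365 = €74.2192
Total = €352.7178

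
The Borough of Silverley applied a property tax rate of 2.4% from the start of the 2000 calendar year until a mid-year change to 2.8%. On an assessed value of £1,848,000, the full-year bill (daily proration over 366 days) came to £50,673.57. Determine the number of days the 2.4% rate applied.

53 days

Let d = days at the first rate; then 366 − d days at the second rate.
£1,848,000 × [2.4%·d + 2.8%·(366−d)] / 366 = £50,673.57
Solving gives d = 53, so the new rate took effect on February 23, 2000.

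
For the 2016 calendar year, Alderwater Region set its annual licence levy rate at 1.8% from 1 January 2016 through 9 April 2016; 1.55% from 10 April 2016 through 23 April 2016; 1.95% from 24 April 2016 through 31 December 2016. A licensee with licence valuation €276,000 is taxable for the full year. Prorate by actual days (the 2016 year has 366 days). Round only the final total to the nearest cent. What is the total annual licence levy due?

1 January – 9 April 2016: 100 days at 1.8% → €276,000 × 1.8% × 100/366 = €1,357.3770
10 April – 23 April 2016: 14 days at 1.55% → €276,000 × 1.55% × 14/366 = €163.6393
24 April – 31 December 2016: 252 days at 1.95% → €276,000 × 1.95% × 252/366 = €3,705.6393
Total = €5,226.6557

€5,226.66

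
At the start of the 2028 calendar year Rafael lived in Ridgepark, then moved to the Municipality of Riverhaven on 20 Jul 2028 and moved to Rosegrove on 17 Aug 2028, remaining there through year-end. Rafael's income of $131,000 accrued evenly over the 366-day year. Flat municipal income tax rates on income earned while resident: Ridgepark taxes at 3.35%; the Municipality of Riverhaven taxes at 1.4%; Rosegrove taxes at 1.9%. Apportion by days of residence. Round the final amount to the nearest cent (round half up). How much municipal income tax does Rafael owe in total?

Ridgepark, 1 Jan – 19 Jul 2028: 201 days → $131,000 × 3.35% × 201/366 = $2,410.0779
The Municipality of Riverhaven, 20 Jul – 16 Aug 2028: 28 days → $131,000 × 1.4% × 28/366 = $140.3060
Rosegrove, 17 Aug – 31 Dec 2028: 137 days → $131,000 × 1.9% × 137/366 = $931.6749
Total = $3,482.0587

$3,482.06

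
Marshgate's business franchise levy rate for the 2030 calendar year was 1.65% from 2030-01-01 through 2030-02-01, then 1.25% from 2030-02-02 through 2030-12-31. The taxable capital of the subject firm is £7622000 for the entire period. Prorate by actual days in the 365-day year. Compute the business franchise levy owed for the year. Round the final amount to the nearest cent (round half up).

2030-01-01 to 2030-02-01: 32 days at 1.65% → £7622000 × 1.65% × 32/365 = £11025.7973
2030-02-02 to 2030-12-31: 333 days at 1.25% → £7622000 × 1.25% × 333/365 = £86922.1233
Total = £97947.9205

£97947.92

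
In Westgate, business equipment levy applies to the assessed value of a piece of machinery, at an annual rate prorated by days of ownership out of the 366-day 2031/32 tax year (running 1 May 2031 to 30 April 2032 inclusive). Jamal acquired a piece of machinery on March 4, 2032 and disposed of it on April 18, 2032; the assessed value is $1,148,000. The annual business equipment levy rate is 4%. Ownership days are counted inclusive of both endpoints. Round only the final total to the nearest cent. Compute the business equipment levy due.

Days held (March 4 – April 18, 2032): 46 out of 366
Tax = $1,148,000 × 4% × 46/366 = $5,771.3661

$5,771.37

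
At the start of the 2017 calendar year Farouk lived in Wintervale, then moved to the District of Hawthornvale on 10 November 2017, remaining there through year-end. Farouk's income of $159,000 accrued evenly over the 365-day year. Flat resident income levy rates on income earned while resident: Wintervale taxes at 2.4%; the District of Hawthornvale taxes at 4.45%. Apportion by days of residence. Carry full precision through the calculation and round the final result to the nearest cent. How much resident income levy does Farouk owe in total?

$4,280.37

Wintervale, 1 January – 9 November 2017: 313 days → $159,000 × 2.4% × 313/365 = $3,272.3507
The District of Hawthornvale, 10 November – 31 December 2017: 52 days → $159,000 × 4.45% × 52/365 = $1,008.0164
Total = $4,280.3671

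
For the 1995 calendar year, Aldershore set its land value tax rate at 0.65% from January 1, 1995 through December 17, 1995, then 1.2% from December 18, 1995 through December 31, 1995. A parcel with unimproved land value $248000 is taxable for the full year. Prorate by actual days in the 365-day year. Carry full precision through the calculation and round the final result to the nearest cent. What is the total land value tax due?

$1664.32

January 1 – December 17, 1995: 351 days at 0.65% → $248000 × 0.65% × 351/365 = $1550.1699
December 18 – December 31, 1995: 14 days at 1.2% → $248000 × 1.2% × 14/365 = $114.1479
Total = $1664.3178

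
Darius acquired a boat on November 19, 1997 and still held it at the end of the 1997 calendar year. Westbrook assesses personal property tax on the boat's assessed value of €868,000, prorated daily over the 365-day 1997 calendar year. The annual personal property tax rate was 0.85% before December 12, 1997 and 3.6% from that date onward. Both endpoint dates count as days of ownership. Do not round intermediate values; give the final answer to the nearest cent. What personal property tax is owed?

November 19 – December 11, 1997: 23 days at 0.85% → €868,000 × 0.85% × 23/365 = €464.9151
December 12 – December 31, 1997: 20 days at 3.6% → €868,000 × 3.6% × 20/365 = €1,712.2192
Total = €2,177.1342

€2,177.13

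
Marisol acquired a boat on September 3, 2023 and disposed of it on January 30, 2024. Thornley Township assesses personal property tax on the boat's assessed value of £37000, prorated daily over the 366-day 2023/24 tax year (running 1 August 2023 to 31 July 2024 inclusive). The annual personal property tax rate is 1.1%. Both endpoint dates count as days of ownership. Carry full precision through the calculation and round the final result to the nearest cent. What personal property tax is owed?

£166.80

Days held (September 3, 2023 – January 30, 2024): 150 out of 366
Tax = £37000 × 1.1% × 150/366 = £166.8033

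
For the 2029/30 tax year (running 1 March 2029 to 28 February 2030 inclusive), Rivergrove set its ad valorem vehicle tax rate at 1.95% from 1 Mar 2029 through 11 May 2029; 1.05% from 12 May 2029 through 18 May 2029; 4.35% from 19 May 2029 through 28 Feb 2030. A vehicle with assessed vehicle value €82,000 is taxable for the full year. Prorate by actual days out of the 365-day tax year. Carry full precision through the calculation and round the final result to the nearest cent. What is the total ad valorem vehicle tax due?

€3,126.90

1 Mar – 11 May 2029: 72 days at 1.95% → €82,000 × 1.95% × 72/365 = €315.4192
12 May – 18 May 2029: 7 days at 1.05% → €82,000 × 1.05% × 7/365 = €16.5123
19 May 2029 – 28 Feb 2030: 286 days at 4.35% → €82,000 × 4.35% × 286/365 = €2,794.9644
Total = €3,126.8959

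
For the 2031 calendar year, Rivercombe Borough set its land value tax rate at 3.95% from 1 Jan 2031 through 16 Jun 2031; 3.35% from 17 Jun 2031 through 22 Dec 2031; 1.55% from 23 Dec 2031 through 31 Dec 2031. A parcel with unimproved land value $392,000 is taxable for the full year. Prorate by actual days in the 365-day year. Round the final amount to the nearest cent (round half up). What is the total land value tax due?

1 Jan – 16 Jun 2031: 167 days at 3.95% → $392,000 × 3.95% × 167/365 = $7,084.4603
17 Jun – 22 Dec 2031: 189 days at 3.35% → $392,000 × 3.35% × 189/365 = $6,799.8575
23 Dec – 31 Dec 2031: 9 days at 1.55% → $392,000 × 1.55% × 9/365 = $149.8192
Total = $14,034.1370

$14,034.14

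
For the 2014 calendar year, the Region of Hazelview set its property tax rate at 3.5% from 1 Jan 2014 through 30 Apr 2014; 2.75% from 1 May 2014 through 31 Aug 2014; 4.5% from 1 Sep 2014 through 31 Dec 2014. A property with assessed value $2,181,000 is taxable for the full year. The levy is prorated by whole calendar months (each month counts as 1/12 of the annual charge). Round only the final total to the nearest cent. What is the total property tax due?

$78,152.50

1 Jan – 30 Apr 2014: 4 months at 3.5% → $2,181,000 × 3.5% × 4/12 = $25,445.0000
1 May – 31 Aug 2014: 4 months at 2.75% → $2,181,000 × 2.75% × 4/12 = $19,992.5000
1 Sep – 31 Dec 2014: 4 months at 4.5% → $2,181,000 × 4.5% × 4/12 = $32,715.0000
Total = $78,152.5000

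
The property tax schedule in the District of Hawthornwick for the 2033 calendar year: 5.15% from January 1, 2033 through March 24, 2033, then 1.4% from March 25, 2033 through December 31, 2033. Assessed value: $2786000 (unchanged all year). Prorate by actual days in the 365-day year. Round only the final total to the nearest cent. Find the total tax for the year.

January 1 – March 24, 2033: 83 days at 5.15% → $2786000 × 5.15% × 83/365 = $32626.7315
March 25 – December 31, 2033: 282 days at 1.4% → $2786000 × 1.4% × 282/365 = $30134.5973
Total = $62761.3288

$62761.33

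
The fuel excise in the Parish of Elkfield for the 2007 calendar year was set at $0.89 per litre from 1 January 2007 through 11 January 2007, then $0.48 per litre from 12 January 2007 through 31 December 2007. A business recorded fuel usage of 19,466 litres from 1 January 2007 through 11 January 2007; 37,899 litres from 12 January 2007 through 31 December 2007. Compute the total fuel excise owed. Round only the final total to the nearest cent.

$35,516.26

1 January – 11 January 2007: 19,466 litres at $0.89/litre → $17,324.74
12 January – 31 December 2007: 37,899 litres at $0.48/litre → $18,191.52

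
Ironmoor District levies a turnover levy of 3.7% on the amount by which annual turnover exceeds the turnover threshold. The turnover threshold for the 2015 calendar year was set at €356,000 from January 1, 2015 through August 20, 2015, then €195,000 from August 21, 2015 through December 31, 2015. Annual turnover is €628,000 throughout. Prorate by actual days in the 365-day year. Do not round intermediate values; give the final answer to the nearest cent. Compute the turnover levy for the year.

€12,234.63

January 1 – August 20, 2015: 232 days, exemption €356,000 → (€628,000 − €356,000) × 3.7% × 232/365 = €6,396.8438
August 21 – December 31, 2015: 133 days, exemption €195,000 → (€628,000 − €195,000) × 3.7% × 133/365 = €5,837.7890
Total = €12,234.6329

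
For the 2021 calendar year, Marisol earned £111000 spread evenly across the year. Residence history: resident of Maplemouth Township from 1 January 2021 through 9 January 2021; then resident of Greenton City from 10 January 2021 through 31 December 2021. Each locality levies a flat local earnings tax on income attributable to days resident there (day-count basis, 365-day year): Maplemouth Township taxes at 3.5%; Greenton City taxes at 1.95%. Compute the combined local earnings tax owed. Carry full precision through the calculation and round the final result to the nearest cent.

Maplemouth Township, 1 January – 9 January 2021: 9 days → £111000 × 3.5% × 9/365 = £95.7945
Greenton City, 10 January – 31 December 2021: 356 days → £111000 × 1.95% × 356/365 = £2111.1288
Total = £2206.9233

£2206.92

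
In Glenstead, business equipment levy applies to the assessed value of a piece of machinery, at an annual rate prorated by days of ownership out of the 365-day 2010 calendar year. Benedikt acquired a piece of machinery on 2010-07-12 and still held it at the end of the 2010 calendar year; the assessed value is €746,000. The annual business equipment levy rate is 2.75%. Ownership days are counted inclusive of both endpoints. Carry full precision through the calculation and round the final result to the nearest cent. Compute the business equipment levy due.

€9,723.55

Days held (2010-07-12 to 2010-12-31): 173 out of 365
Tax = €746,000 × 2.75% × 173/365 = €9,723.5479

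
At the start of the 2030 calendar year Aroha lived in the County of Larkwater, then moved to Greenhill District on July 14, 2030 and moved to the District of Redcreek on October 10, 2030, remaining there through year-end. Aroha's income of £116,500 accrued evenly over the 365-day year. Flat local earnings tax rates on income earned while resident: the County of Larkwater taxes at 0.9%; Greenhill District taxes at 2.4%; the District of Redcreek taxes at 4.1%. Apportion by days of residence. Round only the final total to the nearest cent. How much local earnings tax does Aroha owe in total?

The County of Larkwater, January 1 – July 13, 2030: 194 days → £116,500 × 0.9% × 194/365 = £557.2849
Greenhill District, July 14 – October 9, 2030: 88 days → £116,500 × 2.4% × 88/365 = £674.1041
The District of Redcreek, October 10 – December 31, 2030: 83 days → £116,500 × 4.1% × 83/365 = £1,086.1630
Total = £2,317.5521

£2,317.55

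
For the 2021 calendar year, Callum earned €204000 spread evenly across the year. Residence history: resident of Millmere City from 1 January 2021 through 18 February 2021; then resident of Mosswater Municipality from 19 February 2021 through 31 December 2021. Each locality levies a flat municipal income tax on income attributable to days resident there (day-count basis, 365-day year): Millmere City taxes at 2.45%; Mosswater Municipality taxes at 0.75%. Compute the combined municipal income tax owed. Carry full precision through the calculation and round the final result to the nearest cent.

€1995.57

Millmere City, 1 January – 18 February 2021: 49 days → €204000 × 2.45% × 49/365 = €670.9644
Mosswater Municipality, 19 February – 31 December 2021: 316 days → €204000 × 0.75% × 316/365 = €1324.6027
Total = €1995.5671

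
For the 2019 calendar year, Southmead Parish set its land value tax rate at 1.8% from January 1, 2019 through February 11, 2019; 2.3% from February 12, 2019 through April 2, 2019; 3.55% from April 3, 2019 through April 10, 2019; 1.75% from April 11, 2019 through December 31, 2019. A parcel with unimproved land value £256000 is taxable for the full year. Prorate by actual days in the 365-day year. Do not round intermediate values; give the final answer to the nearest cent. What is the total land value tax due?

January 1 – February 11, 2019: 42 days at 1.8% → £256000 × 1.8% × 42/365 = £530.2356
February 12 – April 2, 2019: 50 days at 2.3% → £256000 × 2.3% × 50/365 = £806.5753
April 3 – April 10, 2019: 8 days at 3.55% → £256000 × 3.55% × 8/365 = £199.1890
April 11 – December 31, 2019: 265 days at 1.75% → £256000 × 1.75% × 265/365 = £3252.6027
Total = £4788.6027

£4788.60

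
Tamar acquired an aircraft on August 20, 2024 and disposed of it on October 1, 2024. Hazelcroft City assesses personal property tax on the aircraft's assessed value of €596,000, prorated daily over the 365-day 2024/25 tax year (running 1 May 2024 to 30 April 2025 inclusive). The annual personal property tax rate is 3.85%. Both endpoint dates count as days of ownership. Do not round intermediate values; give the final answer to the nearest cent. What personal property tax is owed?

€2,703.23

Days held (August 20 – October 1, 2024): 43 out of 365
Tax = €596,000 × 3.85% × 43/365 = €2,703.2274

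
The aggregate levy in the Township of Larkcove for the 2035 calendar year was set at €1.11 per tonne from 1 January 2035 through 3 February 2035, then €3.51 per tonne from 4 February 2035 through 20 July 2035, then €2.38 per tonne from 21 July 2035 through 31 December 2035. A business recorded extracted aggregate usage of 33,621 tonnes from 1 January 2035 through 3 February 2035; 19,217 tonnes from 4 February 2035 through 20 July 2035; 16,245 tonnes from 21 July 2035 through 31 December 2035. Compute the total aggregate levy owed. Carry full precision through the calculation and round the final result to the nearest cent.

1 January – 3 February 2035: 33,621 tonnes at €1.11/tonne → €37,319.31
4 February – 20 July 2035: 19,217 tonnes at €3.51/tonne → €67,451.67
21 July – 31 December 2035: 16,245 tonnes at €2.38/tonne → €38,663.10

€143,434.08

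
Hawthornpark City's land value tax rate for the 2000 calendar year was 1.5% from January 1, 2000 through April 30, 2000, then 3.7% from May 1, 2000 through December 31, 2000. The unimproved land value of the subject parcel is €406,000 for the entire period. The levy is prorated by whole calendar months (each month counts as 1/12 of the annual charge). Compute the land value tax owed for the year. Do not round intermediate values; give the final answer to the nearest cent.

€12,044.67

January 1 – April 30, 2000: 4 months at 1.5% → €406,000 × 1.5% × 4/12 = €2,030.0000
May 1 – December 31, 2000: 8 months at 3.7% → €406,000 × 3.7% × 8/12 = €10,014.6667
Total = €12,044.6667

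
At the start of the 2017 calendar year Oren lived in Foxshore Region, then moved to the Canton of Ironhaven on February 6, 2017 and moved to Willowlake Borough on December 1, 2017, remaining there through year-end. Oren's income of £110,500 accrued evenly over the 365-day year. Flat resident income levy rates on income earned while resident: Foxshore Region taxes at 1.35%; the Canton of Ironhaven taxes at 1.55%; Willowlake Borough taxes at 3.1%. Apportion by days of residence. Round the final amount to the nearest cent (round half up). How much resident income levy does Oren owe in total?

Foxshore Region, January 1 – February 5, 2017: 36 days → £110,500 × 1.35% × 36/365 = £147.1315
The Canton of Ironhaven, February 6 – November 30, 2017: 298 days → £110,500 × 1.55% × 298/365 = £1,398.3548
Willowlake Borough, December 1 – December 31, 2017: 31 days → £110,500 × 3.1% × 31/365 = £290.9329
Total = £1,836.4192

£1,836.42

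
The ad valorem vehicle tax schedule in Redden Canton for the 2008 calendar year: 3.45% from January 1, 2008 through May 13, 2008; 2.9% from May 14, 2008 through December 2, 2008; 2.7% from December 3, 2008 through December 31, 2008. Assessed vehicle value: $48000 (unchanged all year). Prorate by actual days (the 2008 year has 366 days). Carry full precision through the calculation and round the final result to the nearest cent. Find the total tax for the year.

$1481.05

January 1 – May 13, 2008: 134 days at 3.45% → $48000 × 3.45% × 134/366 = $606.2951
May 14 – December 2, 2008: 203 days at 2.9% → $48000 × 2.9% × 203/366 = $772.0656
December 3 – December 31, 2008: 29 days at 2.7% → $48000 × 2.7% × 29/366 = $102.6885
Total = $1481.0492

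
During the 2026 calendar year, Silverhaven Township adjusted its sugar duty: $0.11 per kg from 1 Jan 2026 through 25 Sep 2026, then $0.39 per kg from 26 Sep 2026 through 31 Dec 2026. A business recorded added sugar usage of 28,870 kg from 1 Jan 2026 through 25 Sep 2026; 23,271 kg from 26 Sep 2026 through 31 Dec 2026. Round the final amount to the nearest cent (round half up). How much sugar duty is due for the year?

1 Jan – 25 Sep 2026: 28,870 kg at $0.11/kg → $3175.70
26 Sep – 31 Dec 2026: 23,271 kg at $0.39/kg → $9075.69

$12251.39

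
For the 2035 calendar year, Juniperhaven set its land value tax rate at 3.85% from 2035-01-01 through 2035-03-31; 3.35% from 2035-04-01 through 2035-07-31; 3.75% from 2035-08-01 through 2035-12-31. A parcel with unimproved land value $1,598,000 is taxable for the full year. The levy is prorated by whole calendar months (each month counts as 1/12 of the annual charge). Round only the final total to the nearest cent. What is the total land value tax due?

2035-01-01 to 2035-03-31: 3 months at 3.85% → $1,598,000 × 3.85% × 3/12 = $15,380.7500
2035-04-01 to 2035-07-31: 4 months at 3.35% → $1,598,000 × 3.35% × 4/12 = $17,844.3333
2035-08-01 to 2035-12-31: 5 months at 3.75% → $1,598,000 × 3.75% × 5/12 = $24,968.7500
Total = $58,193.8333

$58,193.83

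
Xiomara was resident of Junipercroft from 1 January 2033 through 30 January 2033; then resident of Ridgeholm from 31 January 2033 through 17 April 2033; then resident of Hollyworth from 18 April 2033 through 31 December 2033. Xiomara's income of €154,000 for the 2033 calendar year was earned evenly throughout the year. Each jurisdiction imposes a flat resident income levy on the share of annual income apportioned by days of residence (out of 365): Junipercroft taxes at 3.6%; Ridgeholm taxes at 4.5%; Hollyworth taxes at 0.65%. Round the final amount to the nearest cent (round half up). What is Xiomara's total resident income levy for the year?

Junipercroft, 1 January – 30 January 2033: 30 days → €154,000 × 3.6% × 30/365 = €455.6712
Ridgeholm, 31 January – 17 April 2033: 77 days → €154,000 × 4.5% × 77/365 = €1,461.9452
Hollyworth, 18 April – 31 December 2033: 258 days → €154,000 × 0.65% × 258/365 = €707.5562
Total = €2,625.1726

€2,625.17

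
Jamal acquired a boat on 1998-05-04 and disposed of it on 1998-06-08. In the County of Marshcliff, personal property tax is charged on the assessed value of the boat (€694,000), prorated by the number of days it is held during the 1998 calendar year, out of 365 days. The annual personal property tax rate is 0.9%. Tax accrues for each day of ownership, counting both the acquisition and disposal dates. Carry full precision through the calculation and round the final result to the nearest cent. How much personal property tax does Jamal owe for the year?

€616.04

Days held (1998-05-04 to 1998-06-08): 36 out of 365
Tax = €694,000 × 0.9% × 36/365 = €616.0438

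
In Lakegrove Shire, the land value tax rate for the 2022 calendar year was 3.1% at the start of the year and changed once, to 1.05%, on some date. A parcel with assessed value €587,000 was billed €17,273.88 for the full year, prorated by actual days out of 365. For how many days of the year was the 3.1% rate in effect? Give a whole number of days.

337 days

Let d = days at the first rate; then 365 − d days at the second rate.
€587,000 × [3.1%·d + 1.05%·(365−d)] / 365 = €17,273.88
Solving gives d = 337, so the new rate took effect on 4 December 2022.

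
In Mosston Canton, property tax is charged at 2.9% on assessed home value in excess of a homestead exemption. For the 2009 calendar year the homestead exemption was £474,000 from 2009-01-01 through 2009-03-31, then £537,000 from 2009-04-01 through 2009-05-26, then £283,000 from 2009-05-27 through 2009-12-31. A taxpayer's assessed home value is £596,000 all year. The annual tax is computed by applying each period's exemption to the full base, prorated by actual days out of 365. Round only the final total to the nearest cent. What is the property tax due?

£6,581.09

2009-01-01 to 2009-03-31: 90 days, exemption £474,000 → (£596,000 − £474,000) × 2.9% × 90/365 = £872.3836
2009-04-01 to 2009-05-26: 56 days, exemption £537,000 → (£596,000 − £537,000) × 2.9% × 56/365 = £262.5096
2009-05-27 to 2009-12-31: 219 days, exemption £283,000 → (£596,000 − £283,000) × 2.9% × 219/365 = £5,446.2000
Total = £6,581.0932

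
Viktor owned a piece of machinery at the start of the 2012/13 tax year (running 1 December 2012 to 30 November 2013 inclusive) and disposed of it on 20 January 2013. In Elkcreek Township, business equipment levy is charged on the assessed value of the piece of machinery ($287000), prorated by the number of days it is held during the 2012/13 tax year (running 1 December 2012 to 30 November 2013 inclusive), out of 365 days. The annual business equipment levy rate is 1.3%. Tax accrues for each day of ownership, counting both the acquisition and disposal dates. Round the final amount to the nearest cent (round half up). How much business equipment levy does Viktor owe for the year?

Days held (1 December 2012 – 20 January 2013): 51 out of 365
Tax = $287000 × 1.3% × 51/365 = $521.3178

$521.32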